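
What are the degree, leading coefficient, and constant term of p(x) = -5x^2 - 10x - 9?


Highest power of x is 2, with coefficient -5. Constant term is -9.
Degree = 2, leading coefficient = -5, constant term = -9


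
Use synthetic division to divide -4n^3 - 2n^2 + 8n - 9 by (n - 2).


Synthetic division with c = 2. Coefficients: -4, -2, 8, -9
Bring down -4.
  -4 * 2 = -8; -8 - 2 = -10
  -10 * 2 = -20; -20 + 8 = -12
  -12 * 2 = -24; -24 - 9 = -33
Quotient: -4n^2 - 10n - 12, Remainder: -33


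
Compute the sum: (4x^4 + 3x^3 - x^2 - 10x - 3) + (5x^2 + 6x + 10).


Align terms by degree and add:
  4x^4 + 3x^3 - x^2 - 10x - 3
+ 5x^2 + 6x + 10
= 4x^4 + 3x^3 + 4x^2 - 4x + 7


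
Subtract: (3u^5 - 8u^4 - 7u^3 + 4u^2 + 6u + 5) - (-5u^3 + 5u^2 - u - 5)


Distribute the minus sign:
  (3u^5 - 8u^4 - 7u^3 + 4u^2 + 6u + 5)
- (-5u^3 + 5u^2 - u - 5)
Negate second polynomial: 5u^3 - 5u^2 + u + 5
Add: 3u^5 - 8u^4 - 2u^3 - u^2 + 7u + 10


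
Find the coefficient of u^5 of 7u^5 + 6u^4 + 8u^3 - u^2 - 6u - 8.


Read off the coefficient of u^5: 7


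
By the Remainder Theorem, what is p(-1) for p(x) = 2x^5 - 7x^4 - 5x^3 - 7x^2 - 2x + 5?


By the Remainder Theorem, the remainder equals p(-1):
  2*(-1)^5 = -2
  -7*(-1)^4 = -7
  -5*(-1)^3 = 5
  -7*(-1)^2 = -7
  -2*(-1)^1 = 2
  constant: 5
Sum: -2 - 7 + 5 - 7 + 2 + 5 = -4


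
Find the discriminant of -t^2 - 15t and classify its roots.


D = b^2 - 4ac = (-15)^2 - 4(-1)(0) = 225 = 225
Since D > 0: two distinct rational roots


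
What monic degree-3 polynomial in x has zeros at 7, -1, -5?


p(x) = (x - 7)(x + 1)(x + 5)
Expand: x^3 - x^2 - 37x - 35


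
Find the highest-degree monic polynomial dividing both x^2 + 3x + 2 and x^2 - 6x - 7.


Factor each:
  x^2 + 3x + 2 = (x + 1)(x + 2)
  x^2 - 6x - 7 = (x + 1)(x - 7)
Common monic factor: x + 1


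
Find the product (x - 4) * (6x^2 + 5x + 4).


Distribute each term of the first polynomial:
  (x)(6x^2 + 5x + 4) = 6x^3 + 5x^2 + 4x
  (-4)(6x^2 + 5x + 4) = -24x^2 - 20x - 16
Sum: 6x^3 - 19x^2 - 16x - 16


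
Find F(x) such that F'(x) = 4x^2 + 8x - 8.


Reverse power rule on each term:
  ∫ 4x^2 dx = (4/3)x^3
  ∫ 8x dx = 4x^2
  ∫ -8 dx = -8x
F(x) = (4/3)x^3 + 4x^2 - 8x + C


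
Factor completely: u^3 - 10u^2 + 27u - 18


Try integer roots (divisors of -18). u=6: p(6)=0.
Divide out (u - 6): quotient is u^2 - 4u + 3.
Factor the quadratic: (u - 1)(u - 3)
Result: (u - 6)(u - 1)(u - 3)


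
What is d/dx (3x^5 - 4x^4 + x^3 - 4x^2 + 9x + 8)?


Apply the power rule term by term:
  d/dx(3x^5) = 15x^4
  d/dx(-4x^4) = -16x^3
  d/dx(x^3) = 3x^2
  d/dx(-4x^2) = -8x
  d/dx(9x) = 9
  d/dx(8) = 0
p'(x) = 15x^4 - 16x^3 + 3x^2 - 8x + 9


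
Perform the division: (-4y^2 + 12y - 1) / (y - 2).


(-4y^2 + 12y - 1) / (y - 2)
Step 1: -4y * (y - 2) = -4y^2 + 8y; subtract.
Step 2: 4 * (y - 2) = 4y - 8; subtract.
Quotient: -4y + 4, Remainder: 7


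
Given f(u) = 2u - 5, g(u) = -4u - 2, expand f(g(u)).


Substitute g(u) into f:
f(g(u)) = 2*(-4u - 2) + (-5)
Expand and combine: -8u - 9


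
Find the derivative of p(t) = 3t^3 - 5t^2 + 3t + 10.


Apply the power rule term by term:
  d/dt(3t^3) = 9t^2
  d/dt(-5t^2) = -10t
  d/dt(3t) = 3
  d/dt(10) = 0
p'(t) = 9t^2 - 10t + 3


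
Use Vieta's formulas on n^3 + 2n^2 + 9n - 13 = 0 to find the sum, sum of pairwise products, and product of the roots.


Monic cubic n^3+bn^2+cn+d=0: sum=-b, pairwise sum=c, product=-d.
b=2, c=9, d=-13
r1+r2+r3 = -2
r1r2+r1r3+r2r3 = 9
r1r2r3 = 13


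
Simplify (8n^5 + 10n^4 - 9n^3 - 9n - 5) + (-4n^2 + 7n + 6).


Align terms by degree and add:
  8n^5 + 10n^4 - 9n^3 - 9n - 5
  -4n^2 + 7n + 6
= 8n^5 + 10n^4 - 9n^3 - 4n^2 - 2n + 1


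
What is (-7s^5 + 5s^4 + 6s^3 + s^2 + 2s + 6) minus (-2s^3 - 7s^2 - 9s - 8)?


Distribute the minus sign:
  (-7s^5 + 5s^4 + 6s^3 + s^2 + 2s + 6)
- (-2s^3 - 7s^2 - 9s - 8)
Negate second polynomial: 2s^3 + 7s^2 + 9s + 8
Add: -7s^5 + 5s^4 + 8s^3 + 8s^2 + 11s + 14


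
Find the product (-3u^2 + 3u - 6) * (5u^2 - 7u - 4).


Distribute each term of the first polynomial:
  (-3u^2)(5u^2 - 7u - 4) = -15u^4 + 21u^3 + 12u^2
  (3u)(5u^2 - 7u - 4) = 15u^3 - 21u^2 - 12u
  (-6)(5u^2 - 7u - 4) = -30u^2 + 42u + 24
Sum: -15u^4 + 36u^3 - 39u^2 + 30u + 24


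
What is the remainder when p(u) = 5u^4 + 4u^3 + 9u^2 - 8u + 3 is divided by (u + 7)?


By the Remainder Theorem, the remainder equals p(-7):
  5*(-7)^4 = 12005
  4*(-7)^3 = -1372
  9*(-7)^2 = 441
  -8*(-7)^1 = 56
  constant: 3
Sum: 12005 - 1372 + 441 + 56 + 3 = 11133


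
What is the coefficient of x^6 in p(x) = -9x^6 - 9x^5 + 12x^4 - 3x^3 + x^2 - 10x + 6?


Read off the coefficient of x^6: -9


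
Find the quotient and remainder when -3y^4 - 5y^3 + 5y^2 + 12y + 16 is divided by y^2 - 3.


(-3y^4 - 5y^3 + 5y^2 + 12y + 16) / (y^2 - 3)
Step 1: -3y^2 * (y^2 - 3) = -3y^4 + 9y^2; subtract.
Step 2: -5y * (y^2 - 3) = -5y^3 + 15y; subtract.
Step 3: -4 * (y^2 - 3) = -4y^2 + 12; subtract.
Quotient: -3y^2 - 5y - 4, Remainder: -3y + 4


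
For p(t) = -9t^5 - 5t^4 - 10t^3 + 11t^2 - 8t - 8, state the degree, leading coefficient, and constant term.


Highest power of t is 5, with coefficient -9. Constant term is -8.
Degree = 5, leading coefficient = -9, constant term = -8


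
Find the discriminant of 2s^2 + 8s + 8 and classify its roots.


D = b^2 - 4ac = (8)^2 - 4(2)(8) = 64 - 64 = 0
Since D = 0: one repeated real root


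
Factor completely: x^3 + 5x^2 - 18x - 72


Try integer roots (divisors of -72). x=4: p(4)=0.
Divide out (x - 4): quotient is x^2 + 9x + 18.
Factor the quadratic: (x + 6)(x + 3)
Result: (x - 4)(x + 6)(x + 3)


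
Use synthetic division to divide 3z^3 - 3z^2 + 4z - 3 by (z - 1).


Synthetic division with c = 1. Coefficients: 3, -3, 4, -3
Bring down 3.
  3 * 1 = 3; 3 - 3 = 0
  0 * 1 = 0; 0 + 4 = 4
  4 * 1 = 4; 4 - 3 = 1
Quotient: 3z^2 + 4, Remainder: 1


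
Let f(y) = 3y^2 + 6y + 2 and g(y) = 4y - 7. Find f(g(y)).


Substitute g(y) into f:
f(g(y)) = 3*(4y - 7)^2 + 6*(4y - 7) + 2
(4y - 7)^2 = 16y^2 - 56y + 49
Expand and combine: 48y^2 - 144y + 107


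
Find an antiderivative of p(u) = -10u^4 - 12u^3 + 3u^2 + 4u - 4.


Reverse power rule on each term:
  ∫ -10u^4 du = -2u^5
  ∫ -12u^3 du = -3u^4
  ∫ 3u^2 du = u^3
  ∫ 4u du = 2u^2
  ∫ -4 du = -4u
F(u) = -2u^5 - 3u^4 + u^3 + 2u^2 - 4u + C


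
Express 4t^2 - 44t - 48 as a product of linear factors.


Roots satisfy r1 + r2 = -b/a = 11 and r1*r2 = c/a = -12.
So r1 = -1, r2 = 12.
4t^2 - 44t - 48 = 4(t - r1)(t - r2) = 4(t + 1)(t - 12)


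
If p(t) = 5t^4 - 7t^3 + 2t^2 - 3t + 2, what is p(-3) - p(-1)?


p(-3) = 623
p(-1) = 19
p(-3) - p(-1) = 623 - 19 = 604


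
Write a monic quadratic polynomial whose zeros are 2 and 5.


p(z) = (z - 2)(z - 5)
Expand: z^2 - 7z + 10


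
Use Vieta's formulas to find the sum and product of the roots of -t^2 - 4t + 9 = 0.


For at^2+bt+c=0: sum = -b/a, product = c/a.
a=-1, b=-4, c=9
Sum = -(-4)/-1 = -4
Product = (9)/-1 = -9


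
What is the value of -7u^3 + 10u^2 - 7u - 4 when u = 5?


Using direct substitution:
  -7 * (5)^3 = -875
  10 * (5)^2 = 250
  -7 * (5)^1 = -35
  constant: -4
Sum = -875 + 250 - 35 - 4 = -664


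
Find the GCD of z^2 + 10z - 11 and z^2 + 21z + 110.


Factor each:
  z^2 + 10z - 11 = (z + 11)(z - 1)
  z^2 + 21z + 110 = (z + 11)(z + 10)
Common monic factor: z + 11


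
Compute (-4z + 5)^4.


Expand (-4z + 5)^4 by repeated multiplication:
  (-4z + 5)^2 = 16z^2 - 40z + 25
  (-4z + 5)^3 = -64z^3 + 240z^2 - 300z + 125
= 256z^4 - 1280z^3 + 2400z^2 - 2000z + 625


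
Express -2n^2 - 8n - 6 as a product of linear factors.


Roots satisfy r1 + r2 = -b/a = -4 and r1*r2 = c/a = 3.
So r1 = -1, r2 = -3.
-2n^2 - 8n - 6 = -2(n - r1)(n - r2) = -2(n + 1)(n + 3)


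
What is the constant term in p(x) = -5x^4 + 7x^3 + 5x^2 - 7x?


Read off the constant term: 0


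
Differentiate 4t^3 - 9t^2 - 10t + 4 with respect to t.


Apply the power rule term by term:
  d/dt(4t^3) = 12t^2
  d/dt(-9t^2) = -18t
  d/dt(-10t) = -10
  d/dt(4) = 0
p'(t) = 12t^2 - 18t - 10


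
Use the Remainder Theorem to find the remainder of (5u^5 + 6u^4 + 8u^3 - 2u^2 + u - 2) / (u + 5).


By the Remainder Theorem, the remainder equals p(-5):
  5*(-5)^5 = -15625
  6*(-5)^4 = 3750
  8*(-5)^3 = -1000
  -2*(-5)^2 = -50
  1*(-5)^1 = -5
  constant: -2
Sum: -15625 + 3750 - 1000 - 50 - 5 - 2 = -12932


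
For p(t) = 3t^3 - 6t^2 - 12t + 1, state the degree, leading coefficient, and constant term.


Highest power of t is 3, with coefficient 3. Constant term is 1.
Degree = 3, leading coefficient = 3, constant term = 1


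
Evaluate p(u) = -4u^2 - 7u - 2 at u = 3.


Using direct substitution:
  -4 * (3)^2 = -36
  -7 * (3)^1 = -21
  constant: -2
Sum = -36 - 21 - 2 = -59


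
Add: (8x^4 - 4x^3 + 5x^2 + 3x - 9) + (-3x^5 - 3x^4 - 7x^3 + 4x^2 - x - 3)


Align terms by degree and add:
  8x^4 - 4x^3 + 5x^2 + 3x - 9
  -3x^5 - 3x^4 - 7x^3 + 4x^2 - x - 3
= -3x^5 + 5x^4 - 11x^3 + 9x^2 + 2x - 12


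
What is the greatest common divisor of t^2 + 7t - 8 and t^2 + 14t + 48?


Factor each:
  t^2 + 7t - 8 = (t + 8)(t - 1)
  t^2 + 14t + 48 = (t + 8)(t + 6)
Common monic factor: t + 8


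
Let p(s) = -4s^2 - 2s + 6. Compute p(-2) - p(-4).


p(-2) = -6
p(-4) = -50
p(-2) - p(-4) = -6 + 50 = 44


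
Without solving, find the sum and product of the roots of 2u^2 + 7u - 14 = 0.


For au^2+bu+c=0: sum = -b/a, product = c/a.
a=2, b=7, c=-14
Sum = -(7)/2 = -7/2
Product = (-14)/2 = -7


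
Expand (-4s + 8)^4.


Expand (-4s + 8)^4 by repeated multiplication:
  (-4s + 8)^2 = 16s^2 - 64s + 64
  (-4s + 8)^3 = -64s^3 + 384s^2 - 768s + 512
= 256s^4 - 2048s^3 + 6144s^2 - 8192s + 4096


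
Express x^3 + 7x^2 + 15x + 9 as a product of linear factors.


Try integer roots (divisors of 9). x=-3: p(-3)=0.
Divide out (x + 3): quotient is x^2 + 4x + 3.
Factor the quadratic: (x + 1)(x + 3)
Result: (x + 3)(x + 1)(x + 3)


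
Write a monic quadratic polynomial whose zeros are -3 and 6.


p(u) = (u + 3)(u - 6)
Expand: u^2 - 3u - 18


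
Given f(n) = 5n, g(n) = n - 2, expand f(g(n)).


Substitute g(n) into f:
f(g(n)) = 5*(n - 2)
Expand and combine: 5n - 10


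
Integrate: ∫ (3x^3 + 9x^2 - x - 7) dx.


Reverse power rule on each term:
  ∫ 3x^3 dx = (3/4)x^4
  ∫ 9x^2 dx = 3x^3
  ∫ -x dx = -(1/2)x^2
  ∫ -7 dx = -7x
F(x) = (3/4)x^4 + 3x^3 - (1/2)x^2 - 7x + C


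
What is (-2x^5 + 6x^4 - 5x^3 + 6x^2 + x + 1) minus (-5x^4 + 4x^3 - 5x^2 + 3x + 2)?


Distribute the minus sign:
  (-2x^5 + 6x^4 - 5x^3 + 6x^2 + x + 1)
- (-5x^4 + 4x^3 - 5x^2 + 3x + 2)
Negate second polynomial: 5x^4 - 4x^3 + 5x^2 - 3x - 2
Add: -2x^5 + 11x^4 - 9x^3 + 11x^2 - 2x - 1


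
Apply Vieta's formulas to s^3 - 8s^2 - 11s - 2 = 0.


Monic cubic s^3+bs^2+cs+d=0: sum=-b, pairwise sum=c, product=-d.
b=-8, c=-11, d=-2
r1+r2+r3 = 8
r1r2+r1r3+r2r3 = -11
r1r2r3 = 2


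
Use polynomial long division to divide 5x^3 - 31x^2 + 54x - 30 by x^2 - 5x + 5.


(5x^3 - 31x^2 + 54x - 30) / (x^2 - 5x + 5)
Step 1: 5x * (x^2 - 5x + 5) = 5x^3 - 25x^2 + 25x; subtract.
Step 2: -6 * (x^2 - 5x + 5) = -6x^2 + 30x - 30; subtract.
Quotient: 5x - 6, Remainder: -x


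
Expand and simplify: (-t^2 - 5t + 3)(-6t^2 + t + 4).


Distribute each term of the first polynomial:
  (-t^2)(-6t^2 + t + 4) = 6t^4 - t^3 - 4t^2
  (-5t)(-6t^2 + t + 4) = 30t^3 - 5t^2 - 20t
  (3)(-6t^2 + t + 4) = -18t^2 + 3t + 12
Sum: 6t^4 + 29t^3 - 27t^2 - 17t + 12


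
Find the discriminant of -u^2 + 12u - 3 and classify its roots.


D = b^2 - 4ac = (12)^2 - 4(-1)(-3) = 144 - 12 = 132
Since D > 0: two distinct irrational roots


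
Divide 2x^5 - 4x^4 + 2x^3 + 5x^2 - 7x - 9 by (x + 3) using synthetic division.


Synthetic division with c = -3. Coefficients: 2, -4, 2, 5, -7, -9
Bring down 2.
  2 * -3 = -6; -6 - 4 = -10
  -10 * -3 = 30; 30 + 2 = 32
  32 * -3 = -96; -96 + 5 = -91
  -91 * -3 = 273; 273 - 7 = 266
  266 * -3 = -798; -798 - 9 = -807
Quotient: 2x^4 - 10x^3 + 32x^2 - 91x + 266, Remainder: -807


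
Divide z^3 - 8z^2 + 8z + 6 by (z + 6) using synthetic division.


Synthetic division with c = -6. Coefficients: 1, -8, 8, 6
Bring down 1.
  1 * -6 = -6; -6 - 8 = -14
  -14 * -6 = 84; 84 + 8 = 92
  92 * -6 = -552; -552 + 6 = -546
Quotient: z^2 - 14z + 92, Remainder: -546


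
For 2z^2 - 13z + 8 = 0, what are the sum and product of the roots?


For az^2+bz+c=0: sum = -b/a, product = c/a.
a=2, b=-13, c=8
Sum = -(-13)/2 = 13/2
Product = (8)/2 = 4


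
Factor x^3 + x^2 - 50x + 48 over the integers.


Try integer roots (divisors of 48). x=1: p(1)=0.
Divide out (x - 1): quotient is x^2 + 2x - 48.
Factor the quadratic: (x - 6)(x + 8)
Result: (x - 1)(x - 6)(x + 8)


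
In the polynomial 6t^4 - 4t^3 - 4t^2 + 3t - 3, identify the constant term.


Read off the constant term: -3


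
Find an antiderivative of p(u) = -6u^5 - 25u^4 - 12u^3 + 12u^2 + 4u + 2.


Reverse power rule on each term:
  ∫ -6u^5 du = -u^6
  ∫ -25u^4 du = -5u^5
  ∫ -12u^3 du = -3u^4
  ∫ 12u^2 du = 4u^3
  ∫ 4u du = 2u^2
  ∫ 2 du = 2u
F(u) = -u^6 - 5u^5 - 3u^4 + 4u^3 + 2u^2 + 2u + C


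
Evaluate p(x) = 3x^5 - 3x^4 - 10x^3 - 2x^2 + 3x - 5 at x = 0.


Using direct substitution:
  3 * (0)^5 = 0
  -3 * (0)^4 = 0
  -10 * (0)^3 = 0
  -2 * (0)^2 = 0
  3 * (0)^1 = 0
  constant: -5
Sum = 0 + 0 + 0 + 0 + 0 - 5 = -5


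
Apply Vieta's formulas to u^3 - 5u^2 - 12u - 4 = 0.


Monic cubic u^3+bu^2+cu+d=0: sum=-b, pairwise sum=c, product=-d.
b=-5, c=-12, d=-4
r1+r2+r3 = 5
r1r2+r1r3+r2r3 = -12
r1r2r3 = 4


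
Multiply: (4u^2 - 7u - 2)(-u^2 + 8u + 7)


Distribute each term of the first polynomial:
  (4u^2)(-u^2 + 8u + 7) = -4u^4 + 32u^3 + 28u^2
  (-7u)(-u^2 + 8u + 7) = 7u^3 - 56u^2 - 49u
  (-2)(-u^2 + 8u + 7) = 2u^2 - 16u - 14
Sum: -4u^4 + 39u^3 - 26u^2 - 65u - 14


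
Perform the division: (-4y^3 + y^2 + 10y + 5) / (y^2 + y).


(-4y^3 + y^2 + 10y + 5) / (y^2 + y)
Step 1: -4y * (y^2 + y) = -4y^3 - 4y^2; subtract.
Step 2: 5 * (y^2 + y) = 5y^2 + 5y; subtract.
Quotient: -4y + 5, Remainder: 5y + 5


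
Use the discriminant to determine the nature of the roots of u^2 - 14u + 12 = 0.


D = b^2 - 4ac = (-14)^2 - 4(1)(12) = 196 - 48 = 148
Since D > 0: two distinct irrational roots


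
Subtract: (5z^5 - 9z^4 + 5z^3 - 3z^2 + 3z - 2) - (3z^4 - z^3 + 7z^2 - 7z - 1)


Distribute the minus sign:
  (5z^5 - 9z^4 + 5z^3 - 3z^2 + 3z - 2)
- (3z^4 - z^3 + 7z^2 - 7z - 1)
Negate second polynomial: -3z^4 + z^3 - 7z^2 + 7z + 1
Add: 5z^5 - 12z^4 + 6z^3 - 10z^2 + 10z - 1


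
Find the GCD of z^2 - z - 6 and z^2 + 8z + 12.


Factor each:
  z^2 - z - 6 = (z + 2)(z - 3)
  z^2 + 8z + 12 = (z + 2)(z + 6)
Common monic factor: z + 2


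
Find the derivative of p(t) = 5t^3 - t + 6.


Apply the power rule term by term:
  d/dt(5t^3) = 15t^2
  d/dt(-t) = -1
  d/dt(6) = 0
p'(t) = 15t^2 - 1


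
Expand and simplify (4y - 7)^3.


Expand (4y - 7)^3 by repeated multiplication:
  (4y - 7)^2 = 16y^2 - 56y + 49
= 64y^3 - 336y^2 + 588y - 343


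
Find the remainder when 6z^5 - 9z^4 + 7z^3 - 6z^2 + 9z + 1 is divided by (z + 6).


By the Remainder Theorem, the remainder equals p(-6):
  6*(-6)^5 = -46656
  -9*(-6)^4 = -11664
  7*(-6)^3 = -1512
  -6*(-6)^2 = -216
  9*(-6)^1 = -54
  constant: 1
Sum: -46656 - 11664 - 1512 - 216 - 54 + 1 = -60101


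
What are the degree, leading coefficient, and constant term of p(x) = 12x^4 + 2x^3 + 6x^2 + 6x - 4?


Highest power of x is 4, with coefficient 12. Constant term is -4.
Degree = 4, leading coefficient = 12, constant term = -4


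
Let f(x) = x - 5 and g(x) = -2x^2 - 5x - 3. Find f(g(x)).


Substitute g(x) into f:
f(g(x)) = 1*(-2x^2 - 5x - 3) + (-5)
Expand and combine: -2x^2 - 5x - 8


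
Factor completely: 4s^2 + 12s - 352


Roots satisfy r1 + r2 = -b/a = -3 and r1*r2 = c/a = -88.
So r1 = 8, r2 = -11.
4s^2 + 12s - 352 = 4(s - r1)(s - r2) = 4(s - 8)(s + 11)


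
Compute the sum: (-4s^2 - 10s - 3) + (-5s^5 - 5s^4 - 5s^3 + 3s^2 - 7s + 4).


Align terms by degree and add:
  -4s^2 - 10s - 3
  -5s^5 - 5s^4 - 5s^3 + 3s^2 - 7s + 4
= -5s^5 - 5s^4 - 5s^3 - s^2 - 17s + 1


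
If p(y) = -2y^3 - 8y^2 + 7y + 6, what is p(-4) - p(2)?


p(-4) = -22
p(2) = -28
p(-4) - p(2) = -22 + 28 = 6


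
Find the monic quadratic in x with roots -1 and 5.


p(x) = (x + 1)(x - 5)
Expand: x^2 - 4x - 5


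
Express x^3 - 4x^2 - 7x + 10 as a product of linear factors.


Try integer roots (divisors of 10). x=-2: p(-2)=0.
Divide out (x + 2): quotient is x^2 - 6x + 5.
Factor the quadratic: (x - 1)(x - 5)
Result: (x + 2)(x - 1)(x - 5)


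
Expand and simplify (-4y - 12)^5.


Expand (-4y - 12)^5 by repeated multiplication:
  (-4y - 12)^2 = 16y^2 + 96y + 144
  (-4y - 12)^3 = -64y^3 - 576y^2 - 1728y - 1728
  (-4y - 12)^4 = 256y^4 + 3072y^3 + 13824y^2 + 27648y + 20736
= -1024y^5 - 15360y^4 - 92160y^3 - 276480y^2 - 414720y - 248832


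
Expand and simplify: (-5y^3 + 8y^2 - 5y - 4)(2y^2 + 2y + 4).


Distribute each term of the first polynomial:
  (-5y^3)(2y^2 + 2y + 4) = -10y^5 - 10y^4 - 20y^3
  (8y^2)(2y^2 + 2y + 4) = 16y^4 + 16y^3 + 32y^2
  (-5y)(2y^2 + 2y + 4) = -10y^3 - 10y^2 - 20y
  (-4)(2y^2 + 2y + 4) = -8y^2 - 8y - 16
Sum: -10y^5 + 6y^4 - 14y^3 + 14y^2 - 28y - 16


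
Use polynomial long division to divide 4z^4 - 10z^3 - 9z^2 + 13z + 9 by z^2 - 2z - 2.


(4z^4 - 10z^3 - 9z^2 + 13z + 9) / (z^2 - 2z - 2)
Step 1: 4z^2 * (z^2 - 2z - 2) = 4z^4 - 8z^3 - 8z^2; subtract.
Step 2: -2z * (z^2 - 2z - 2) = -2z^3 + 4z^2 + 4z; subtract.
Step 3: -5 * (z^2 - 2z - 2) = -5z^2 + 10z + 10; subtract.
Quotient: 4z^2 - 2z - 5, Remainder: -z - 1


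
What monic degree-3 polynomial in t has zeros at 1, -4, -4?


p(t) = (t - 1)(t + 4)(t + 4)
Expand: t^3 + 7t^2 + 8t - 16


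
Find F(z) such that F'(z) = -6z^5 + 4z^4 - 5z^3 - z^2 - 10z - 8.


Reverse power rule on each term:
  ∫ -6z^5 dz = -z^6
  ∫ 4z^4 dz = (4/5)z^5
  ∫ -5z^3 dz = -(5/4)z^4
  ∫ -z^2 dz = -(1/3)z^3
  ∫ -10z dz = -5z^2
  ∫ -8 dz = -8z
F(z) = -z^6 + (4/5)z^5 - (5/4)z^4 - (1/3)z^3 - 5z^2 - 8z + C


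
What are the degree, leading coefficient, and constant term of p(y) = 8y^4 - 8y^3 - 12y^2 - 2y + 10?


Highest power of y is 4, with coefficient 8. Constant term is 10.
Degree = 4, leading coefficient = 8, constant term = 10


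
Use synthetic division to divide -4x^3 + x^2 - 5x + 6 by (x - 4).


Synthetic division with c = 4. Coefficients: -4, 1, -5, 6
Bring down -4.
  -4 * 4 = -16; -16 + 1 = -15
  -15 * 4 = -60; -60 - 5 = -65
  -65 * 4 = -260; -260 + 6 = -254
Quotient: -4x^2 - 15x - 65, Remainder: -254


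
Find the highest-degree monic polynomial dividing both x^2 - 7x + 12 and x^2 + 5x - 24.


Factor each:
  x^2 - 7x + 12 = (x - 3)(x - 4)
  x^2 + 5x - 24 = (x - 3)(x + 8)
Common monic factor: x - 3


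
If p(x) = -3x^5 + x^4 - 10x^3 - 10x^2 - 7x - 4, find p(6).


Using direct substitution:
  -3 * (6)^5 = -23328
  1 * (6)^4 = 1296
  -10 * (6)^3 = -2160
  -10 * (6)^2 = -360
  -7 * (6)^1 = -42
  constant: -4
Sum = -23328 + 1296 - 2160 - 360 - 42 - 4 = -24598


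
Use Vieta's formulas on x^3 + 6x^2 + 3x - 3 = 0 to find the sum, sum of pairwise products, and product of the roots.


Monic cubic x^3+bx^2+cx+d=0: sum=-b, pairwise sum=c, product=-d.
b=6, c=3, d=-3
r1+r2+r3 = -6
r1r2+r1r3+r2r3 = 3
r1r2r3 = 3


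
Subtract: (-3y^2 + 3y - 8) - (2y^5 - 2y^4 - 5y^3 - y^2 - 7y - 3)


Distribute the minus sign:
  (-3y^2 + 3y - 8)
- (2y^5 - 2y^4 - 5y^3 - y^2 - 7y - 3)
Negate second polynomial: -2y^5 + 2y^4 + 5y^3 + y^2 + 7y + 3
Add: -2y^5 + 2y^4 + 5y^3 - 2y^2 + 10y - 5


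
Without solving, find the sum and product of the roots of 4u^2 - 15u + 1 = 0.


For au^2+bu+c=0: sum = -b/a, product = c/a.
a=4, b=-15, c=1
Sum = -(-15)/4 = 15/4
Product = (1)/4 = 1/4


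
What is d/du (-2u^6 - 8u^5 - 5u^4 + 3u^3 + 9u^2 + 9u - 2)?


Apply the power rule term by term:
  d/du(-2u^6) = -12u^5
  d/du(-8u^5) = -40u^4
  d/du(-5u^4) = -20u^3
  d/du(3u^3) = 9u^2
  d/du(9u^2) = 18u
  d/du(9u) = 9
  d/du(-2) = 0
p'(u) = -12u^5 - 40u^4 - 20u^3 + 9u^2 + 18u + 9


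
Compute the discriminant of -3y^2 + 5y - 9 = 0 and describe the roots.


D = b^2 - 4ac = (5)^2 - 4(-3)(-9) = 25 - 108 = -83
Since D < 0: two complex conjugate roots (no real roots)


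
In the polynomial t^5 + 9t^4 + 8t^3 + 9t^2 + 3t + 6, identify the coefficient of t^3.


Read off the coefficient of t^3: 8


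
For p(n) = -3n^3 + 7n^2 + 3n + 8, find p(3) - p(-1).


p(3) = -1
p(-1) = 15
p(3) - p(-1) = -1 - 15 = -16


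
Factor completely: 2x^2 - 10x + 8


Roots satisfy r1 + r2 = -b/a = 5 and r1*r2 = c/a = 4.
So r1 = 1, r2 = 4.
2x^2 - 10x + 8 = 2(x - r1)(x - r2) = 2(x - 1)(x - 4)


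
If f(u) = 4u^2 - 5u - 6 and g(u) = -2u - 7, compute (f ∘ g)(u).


Substitute g(u) into f:
f(g(u)) = 4*(-2u - 7)^2 + (-5)*(-2u - 7) + (-6)
(-2u - 7)^2 = 4u^2 + 28u + 49
Expand and combine: 16u^2 + 122u + 225


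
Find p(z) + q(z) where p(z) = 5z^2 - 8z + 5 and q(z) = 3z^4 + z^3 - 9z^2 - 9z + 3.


Align terms by degree and add:
  5z^2 - 8z + 5
+ 3z^4 + z^3 - 9z^2 - 9z + 3
= 3z^4 + z^3 - 4z^2 - 17z + 8


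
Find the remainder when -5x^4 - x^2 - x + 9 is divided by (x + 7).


By the Remainder Theorem, the remainder equals p(-7):
  -5*(-7)^4 = -12005
  0*(-7)^3 = 0
  -1*(-7)^2 = -49
  -1*(-7)^1 = 7
  constant: 9
Sum: -12005 + 0 - 49 + 7 + 9 = -12038


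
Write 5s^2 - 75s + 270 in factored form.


Roots satisfy r1 + r2 = -b/a = 15 and r1*r2 = c/a = 54.
So r1 = 9, r2 = 6.
5s^2 - 75s + 270 = 5(s - r1)(s - r2) = 5(s - 9)(s - 6)


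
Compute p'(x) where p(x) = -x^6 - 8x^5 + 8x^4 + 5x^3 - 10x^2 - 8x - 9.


Apply the power rule term by term:
  d/dx(-x^6) = -6x^5
  d/dx(-8x^5) = -40x^4
  d/dx(8x^4) = 32x^3
  d/dx(5x^3) = 15x^2
  d/dx(-10x^2) = -20x
  d/dx(-8x) = -8
  d/dx(-9) = 0
p'(x) = -6x^5 - 40x^4 + 32x^3 + 15x^2 - 20x - 8


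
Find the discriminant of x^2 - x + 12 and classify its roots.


D = b^2 - 4ac = (-1)^2 - 4(1)(12) = 1 - 48 = -47
Since D < 0: two complex conjugate roots (no real roots)


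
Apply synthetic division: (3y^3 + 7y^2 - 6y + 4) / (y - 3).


Synthetic division with c = 3. Coefficients: 3, 7, -6, 4
Bring down 3.
  3 * 3 = 9; 9 + 7 = 16
  16 * 3 = 48; 48 - 6 = 42
  42 * 3 = 126; 126 + 4 = 130
Quotient: 3y^2 + 16y + 42, Remainder: 130


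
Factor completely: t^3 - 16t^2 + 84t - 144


Try integer roots (divisors of -144). t=6: p(6)=0.
Divide out (t - 6): quotient is t^2 - 10t + 24.
Factor the quadratic: (t - 6)(t - 4)
Result: (t - 6)(t - 6)(t - 4)


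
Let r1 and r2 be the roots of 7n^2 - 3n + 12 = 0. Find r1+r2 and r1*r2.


For an^2+bn+c=0: sum = -b/a, product = c/a.
a=7, b=-3, c=12
Sum = -(-3)/7 = 3/7
Product = (12)/7 = 12/7


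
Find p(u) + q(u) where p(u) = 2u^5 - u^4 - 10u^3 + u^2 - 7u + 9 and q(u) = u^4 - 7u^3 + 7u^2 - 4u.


Align terms by degree and add:
  2u^5 - u^4 - 10u^3 + u^2 - 7u + 9
+ u^4 - 7u^3 + 7u^2 - 4u
= 2u^5 - 17u^3 + 8u^2 - 11u + 9


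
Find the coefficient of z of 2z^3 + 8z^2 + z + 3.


Read off the coefficient of z: 1


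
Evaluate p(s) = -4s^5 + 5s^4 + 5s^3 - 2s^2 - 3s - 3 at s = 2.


Using direct substitution:
  -4 * (2)^5 = -128
  5 * (2)^4 = 80
  5 * (2)^3 = 40
  -2 * (2)^2 = -8
  -3 * (2)^1 = -6
  constant: -3
Sum = -128 + 80 + 40 - 8 - 6 - 3 = -25


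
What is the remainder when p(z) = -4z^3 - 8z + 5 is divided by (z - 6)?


By the Remainder Theorem, the remainder equals p(6):
  -4*(6)^3 = -864
  0*(6)^2 = 0
  -8*(6)^1 = -48
  constant: 5
Sum: -864 + 0 - 48 + 5 = -907


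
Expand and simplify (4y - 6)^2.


Expand (4y - 6)^2 by repeated multiplication:
= 16y^2 - 48y + 36


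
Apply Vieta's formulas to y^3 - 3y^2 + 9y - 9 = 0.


Monic cubic y^3+by^2+cy+d=0: sum=-b, pairwise sum=c, product=-d.
b=-3, c=9, d=-9
r1+r2+r3 = 3
r1r2+r1r3+r2r3 = 9
r1r2r3 = 9


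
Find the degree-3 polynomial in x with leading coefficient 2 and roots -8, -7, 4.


p(x) = 2(x + 8)(x + 7)(x - 4)
Expand: 2x^3 + 22x^2 - 8x - 448


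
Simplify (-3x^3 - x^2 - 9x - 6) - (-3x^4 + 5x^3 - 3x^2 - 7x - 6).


Distribute the minus sign:
  (-3x^3 - x^2 - 9x - 6)
- (-3x^4 + 5x^3 - 3x^2 - 7x - 6)
Negate second polynomial: 3x^4 - 5x^3 + 3x^2 + 7x + 6
Add: 3x^4 - 8x^3 + 2x^2 - 2x


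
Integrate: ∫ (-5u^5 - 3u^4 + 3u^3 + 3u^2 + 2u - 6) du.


Reverse power rule on each term:
  ∫ -5u^5 du = -(5/6)u^6
  ∫ -3u^4 du = -(3/5)u^5
  ∫ 3u^3 du = (3/4)u^4
  ∫ 3u^2 du = u^3
  ∫ 2u du = u^2
  ∫ -6 du = -6u
F(u) = -(5/6)u^6 - (3/5)u^5 + (3/4)u^4 + u^3 + u^2 - 6u + C


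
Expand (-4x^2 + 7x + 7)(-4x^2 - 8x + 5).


Distribute each term of the first polynomial:
  (-4x^2)(-4x^2 - 8x + 5) = 16x^4 + 32x^3 - 20x^2
  (7x)(-4x^2 - 8x + 5) = -28x^3 - 56x^2 + 35x
  (7)(-4x^2 - 8x + 5) = -28x^2 - 56x + 35
Sum: 16x^4 + 4x^3 - 104x^2 - 21x + 35


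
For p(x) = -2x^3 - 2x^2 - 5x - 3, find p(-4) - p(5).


p(-4) = 113
p(5) = -328
p(-4) - p(5) = 113 + 328 = 441


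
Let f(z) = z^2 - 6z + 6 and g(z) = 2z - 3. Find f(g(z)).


Substitute g(z) into f:
f(g(z)) = 1*(2z - 3)^2 + (-6)*(2z - 3) + 6
(2z - 3)^2 = 4z^2 - 12z + 9
Expand and combine: 4z^2 - 24z + 33


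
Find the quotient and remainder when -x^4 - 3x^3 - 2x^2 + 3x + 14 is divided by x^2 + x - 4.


(-x^4 - 3x^3 - 2x^2 + 3x + 14) / (x^2 + x - 4)
Step 1: -x^2 * (x^2 + x - 4) = -x^4 - x^3 + 4x^2; subtract.
Step 2: -2x * (x^2 + x - 4) = -2x^3 - 2x^2 + 8x; subtract.
Step 3: -4 * (x^2 + x - 4) = -4x^2 - 4x + 16; subtract.
Quotient: -x^2 - 2x - 4, Remainder: -x - 2


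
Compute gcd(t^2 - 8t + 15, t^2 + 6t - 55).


Factor each:
  t^2 - 8t + 15 = (t - 5)(t - 3)
  t^2 + 6t - 55 = (t - 5)(t + 11)
Common monic factor: t - 5


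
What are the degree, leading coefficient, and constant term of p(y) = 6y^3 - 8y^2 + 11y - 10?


Highest power of y is 3, with coefficient 6. Constant term is -10.
Degree = 3, leading coefficient = 6, constant term = -10


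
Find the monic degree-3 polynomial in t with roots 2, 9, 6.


p(t) = (t - 2)(t - 9)(t - 6)
Expand: t^3 - 17t^2 + 84t - 108


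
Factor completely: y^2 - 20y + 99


Roots satisfy r1 + r2 = -b/a = 20 and r1*r2 = c/a = 99.
So r1 = 11, r2 = 9.
y^2 - 20y + 99 = (y - r1)(y - r2) = (y - 11)(y - 9)


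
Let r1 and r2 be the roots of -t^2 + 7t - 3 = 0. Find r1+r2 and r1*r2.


For at^2+bt+c=0: sum = -b/a, product = c/a.
a=-1, b=7, c=-3
Sum = -(7)/-1 = 7
Product = (-3)/-1 = 3


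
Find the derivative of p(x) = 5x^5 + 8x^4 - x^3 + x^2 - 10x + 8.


Apply the power rule term by term:
  d/dx(5x^5) = 25x^4
  d/dx(8x^4) = 32x^3
  d/dx(-x^3) = -3x^2
  d/dx(x^2) = 2x
  d/dx(-10x) = -10
  d/dx(8) = 0
p'(x) = 25x^4 + 32x^3 - 3x^2 + 2x - 10


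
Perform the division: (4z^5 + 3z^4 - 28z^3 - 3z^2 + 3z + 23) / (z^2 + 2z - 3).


(4z^5 + 3z^4 - 28z^3 - 3z^2 + 3z + 23) / (z^2 + 2z - 3)
Step 1: 4z^3 * (z^2 + 2z - 3) = 4z^5 + 8z^4 - 12z^3; subtract.
Step 2: -5z^2 * (z^2 + 2z - 3) = -5z^4 - 10z^3 + 15z^2; subtract.
Step 3: -6z * (z^2 + 2z - 3) = -6z^3 - 12z^2 + 18z; subtract.
Step 4: -6 * (z^2 + 2z - 3) = -6z^2 - 12z + 18; subtract.
Quotient: 4z^3 - 5z^2 - 6z - 6, Remainder: -3z + 5


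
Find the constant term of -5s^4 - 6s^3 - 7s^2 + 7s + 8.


Read off the constant term: 8


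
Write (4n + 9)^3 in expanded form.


Expand (4n + 9)^3 by repeated multiplication:
  (4n + 9)^2 = 16n^2 + 72n + 81
= 64n^3 + 432n^2 + 972n + 729


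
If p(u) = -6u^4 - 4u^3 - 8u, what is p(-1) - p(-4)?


p(-1) = 6
p(-4) = -1248
p(-1) - p(-4) = 6 + 1248 = 1254


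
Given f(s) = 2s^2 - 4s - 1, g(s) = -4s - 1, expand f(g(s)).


Substitute g(s) into f:
f(g(s)) = 2*(-4s - 1)^2 + (-4)*(-4s - 1) + (-1)
(-4s - 1)^2 = 16s^2 + 8s + 1
Expand and combine: 32s^2 + 32s + 5


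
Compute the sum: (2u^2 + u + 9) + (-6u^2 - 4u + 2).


Align terms by degree and add:
  2u^2 + u + 9
  -6u^2 - 4u + 2
= -4u^2 - 3u + 11


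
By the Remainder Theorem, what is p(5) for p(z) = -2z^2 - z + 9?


By the Remainder Theorem, the remainder equals p(5):
  -2*(5)^2 = -50
  -1*(5)^1 = -5
  constant: 9
Sum: -50 - 5 + 9 = -46


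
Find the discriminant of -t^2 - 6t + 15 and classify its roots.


D = b^2 - 4ac = (-6)^2 - 4(-1)(15) = 36 + 60 = 96
Since D > 0: two distinct irrational roots


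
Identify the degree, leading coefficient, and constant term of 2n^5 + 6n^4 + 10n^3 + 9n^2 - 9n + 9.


Highest power of n is 5, with coefficient 2. Constant term is 9.
Degree = 5, leading coefficient = 2, constant term = 9


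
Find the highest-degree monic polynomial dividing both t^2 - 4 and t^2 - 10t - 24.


Factor each:
  t^2 - 4 = (t + 2)(t - 2)
  t^2 - 10t - 24 = (t + 2)(t - 12)
Common monic factor: t + 2


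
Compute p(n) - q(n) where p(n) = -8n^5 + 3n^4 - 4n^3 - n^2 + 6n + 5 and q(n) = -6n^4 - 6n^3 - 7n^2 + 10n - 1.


Distribute the minus sign:
  (-8n^5 + 3n^4 - 4n^3 - n^2 + 6n + 5)
- (-6n^4 - 6n^3 - 7n^2 + 10n - 1)
Negate second polynomial: 6n^4 + 6n^3 + 7n^2 - 10n + 1
Add: -8n^5 + 9n^4 + 2n^3 + 6n^2 - 4n + 6


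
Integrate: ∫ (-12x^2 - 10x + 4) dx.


Reverse power rule on each term:
  ∫ -12x^2 dx = -4x^3
  ∫ -10x dx = -5x^2
  ∫ 4 dx = 4x
F(x) = -4x^3 - 5x^2 + 4x + C


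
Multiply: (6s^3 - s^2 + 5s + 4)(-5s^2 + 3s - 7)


Distribute each term of the first polynomial:
  (6s^3)(-5s^2 + 3s - 7) = -30s^5 + 18s^4 - 42s^3
  (-s^2)(-5s^2 + 3s - 7) = 5s^4 - 3s^3 + 7s^2
  (5s)(-5s^2 + 3s - 7) = -25s^3 + 15s^2 - 35s
  (4)(-5s^2 + 3s - 7) = -20s^2 + 12s - 28
Sum: -30s^5 + 23s^4 - 70s^3 + 2s^2 - 23s - 28


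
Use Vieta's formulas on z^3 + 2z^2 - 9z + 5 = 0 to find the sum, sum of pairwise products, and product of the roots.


Monic cubic z^3+bz^2+cz+d=0: sum=-b, pairwise sum=c, product=-d.
b=2, c=-9, d=5
r1+r2+r3 = -2
r1r2+r1r3+r2r3 = -9
r1r2r3 = -5


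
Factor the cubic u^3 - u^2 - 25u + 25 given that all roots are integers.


Try integer roots (divisors of 25). u=1: p(1)=0.
Divide out (u - 1): quotient is u^2 - 25.
Factor the quadratic: (u + 5)(u - 5)
Result: (u - 1)(u + 5)(u - 5)


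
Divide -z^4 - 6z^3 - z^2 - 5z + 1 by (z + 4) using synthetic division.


Synthetic division with c = -4. Coefficients: -1, -6, -1, -5, 1
Bring down -1.
  -1 * -4 = 4; 4 - 6 = -2
  -2 * -4 = 8; 8 - 1 = 7
  7 * -4 = -28; -28 - 5 = -33
  -33 * -4 = 132; 132 + 1 = 133
Quotient: -z^3 - 2z^2 + 7z - 33, Remainder: 133


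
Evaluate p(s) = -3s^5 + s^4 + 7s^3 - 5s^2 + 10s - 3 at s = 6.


Using direct substitution:
  -3 * (6)^5 = -23328
  1 * (6)^4 = 1296
  7 * (6)^3 = 1512
  -5 * (6)^2 = -180
  10 * (6)^1 = 60
  constant: -3
Sum = -23328 + 1296 + 1512 - 180 + 60 - 3 = -20643


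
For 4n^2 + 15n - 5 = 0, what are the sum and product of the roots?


For an^2+bn+c=0: sum = -b/a, product = c/a.
a=4, b=15, c=-5
Sum = -(15)/4 = -15/4
Product = (-5)/4 = -5/4


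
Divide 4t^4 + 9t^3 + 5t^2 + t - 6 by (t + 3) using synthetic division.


Synthetic division with c = -3. Coefficients: 4, 9, 5, 1, -6
Bring down 4.
  4 * -3 = -12; -12 + 9 = -3
  -3 * -3 = 9; 9 + 5 = 14
  14 * -3 = -42; -42 + 1 = -41
  -41 * -3 = 123; 123 - 6 = 117
Quotient: 4t^3 - 3t^2 + 14t - 41, Remainder: 117


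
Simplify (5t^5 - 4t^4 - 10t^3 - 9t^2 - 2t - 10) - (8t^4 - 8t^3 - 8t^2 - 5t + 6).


Distribute the minus sign:
  (5t^5 - 4t^4 - 10t^3 - 9t^2 - 2t - 10)
- (8t^4 - 8t^3 - 8t^2 - 5t + 6)
Negate second polynomial: -8t^4 + 8t^3 + 8t^2 + 5t - 6
Add: 5t^5 - 12t^4 - 2t^3 - t^2 + 3t - 16


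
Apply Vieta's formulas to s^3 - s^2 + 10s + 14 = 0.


Monic cubic s^3+bs^2+cs+d=0: sum=-b, pairwise sum=c, product=-d.
b=-1, c=10, d=14
r1+r2+r3 = 1
r1r2+r1r3+r2r3 = 10
r1r2r3 = -14


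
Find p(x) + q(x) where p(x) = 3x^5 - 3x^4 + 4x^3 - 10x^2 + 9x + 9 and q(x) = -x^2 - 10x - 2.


Align terms by degree and add:
  3x^5 - 3x^4 + 4x^3 - 10x^2 + 9x + 9
  -x^2 - 10x - 2
= 3x^5 - 3x^4 + 4x^3 - 11x^2 - x + 7


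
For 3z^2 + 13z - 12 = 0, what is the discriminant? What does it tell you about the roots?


D = b^2 - 4ac = (13)^2 - 4(3)(-12) = 169 + 144 = 313
Since D > 0: two distinct irrational roots


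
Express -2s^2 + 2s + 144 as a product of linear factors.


Roots satisfy r1 + r2 = -b/a = 1 and r1*r2 = c/a = -72.
So r1 = -8, r2 = 9.
-2s^2 + 2s + 144 = -2(s - r1)(s - r2) = -2(s + 8)(s - 9)


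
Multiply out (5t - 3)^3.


Expand (5t - 3)^3 by repeated multiplication:
  (5t - 3)^2 = 25t^2 - 30t + 9
= 125t^3 - 225t^2 + 135t - 27


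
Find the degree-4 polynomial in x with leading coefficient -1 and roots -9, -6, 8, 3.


p(x) = -(x + 9)(x + 6)(x - 8)(x - 3)
Expand: -x^4 - 4x^3 + 87x^2 + 234x - 1296


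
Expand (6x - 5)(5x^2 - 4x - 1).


Distribute each term of the first polynomial:
  (6x)(5x^2 - 4x - 1) = 30x^3 - 24x^2 - 6x
  (-5)(5x^2 - 4x - 1) = -25x^2 + 20x + 5
Sum: 30x^3 - 49x^2 + 14x + 5


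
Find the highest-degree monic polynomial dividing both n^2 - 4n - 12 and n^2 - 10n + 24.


Factor each:
  n^2 - 4n - 12 = (n - 6)(n + 2)
  n^2 - 10n + 24 = (n - 6)(n - 4)
Common monic factor: n - 6


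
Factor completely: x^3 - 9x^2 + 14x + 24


Try integer roots (divisors of 24). x=6: p(6)=0.
Divide out (x - 6): quotient is x^2 - 3x - 4.
Factor the quadratic: (x - 4)(x + 1)
Result: (x - 6)(x - 4)(x + 1)


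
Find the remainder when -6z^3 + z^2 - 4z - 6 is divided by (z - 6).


By the Remainder Theorem, the remainder equals p(6):
  -6*(6)^3 = -1296
  1*(6)^2 = 36
  -4*(6)^1 = -24
  constant: -6
Sum: -1296 + 36 - 24 - 6 = -1290


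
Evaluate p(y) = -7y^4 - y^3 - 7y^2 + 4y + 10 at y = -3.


Using direct substitution:
  -7 * (-3)^4 = -567
  -1 * (-3)^3 = 27
  -7 * (-3)^2 = -63
  4 * (-3)^1 = -12
  constant: 10
Sum = -567 + 27 - 63 - 12 + 10 = -605


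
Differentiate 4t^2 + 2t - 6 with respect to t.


Apply the power rule term by term:
  d/dt(4t^2) = 8t
  d/dt(2t) = 2
  d/dt(-6) = 0
p'(t) = 8t + 2


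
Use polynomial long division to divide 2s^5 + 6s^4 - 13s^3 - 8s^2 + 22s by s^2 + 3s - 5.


(2s^5 + 6s^4 - 13s^3 - 8s^2 + 22s) / (s^2 + 3s - 5)
Step 1: 2s^3 * (s^2 + 3s - 5) = 2s^5 + 6s^4 - 10s^3; subtract.
Step 2: 0 * (s^2 + 3s - 5) = 0; subtract.
Step 3: -3s * (s^2 + 3s - 5) = -3s^3 - 9s^2 + 15s; subtract.
Step 4: 1 * (s^2 + 3s - 5) = s^2 + 3s - 5; subtract.
Quotient: 2s^3 - 3s + 1, Remainder: 4s + 5


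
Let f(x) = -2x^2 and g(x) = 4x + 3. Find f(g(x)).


Substitute g(x) into f:
f(g(x)) = -2*(4x + 3)^2
(4x + 3)^2 = 16x^2 + 24x + 9
Expand and combine: -32x^2 - 48x - 18


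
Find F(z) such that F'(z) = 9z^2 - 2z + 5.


Reverse power rule on each term:
  ∫ 9z^2 dz = 3z^3
  ∫ -2z dz = -z^2
  ∫ 5 dz = 5z
F(z) = 3z^3 - z^2 + 5z + C


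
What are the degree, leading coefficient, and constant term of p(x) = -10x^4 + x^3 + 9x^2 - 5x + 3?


Highest power of x is 4, with coefficient -10. Constant term is 3.
Degree = 4, leading coefficient = -10, constant term = 3


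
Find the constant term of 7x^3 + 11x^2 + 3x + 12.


Read off the constant term: 12


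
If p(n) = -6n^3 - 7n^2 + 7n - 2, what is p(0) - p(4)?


p(0) = -2
p(4) = -470
p(0) - p(4) = -2 + 470 = 468


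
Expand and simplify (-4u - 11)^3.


Expand (-4u - 11)^3 by repeated multiplication:
  (-4u - 11)^2 = 16u^2 + 88u + 121
= -64u^3 - 528u^2 - 1452u - 1331


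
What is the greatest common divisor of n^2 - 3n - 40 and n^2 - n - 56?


Factor each:
  n^2 - 3n - 40 = (n - 8)(n + 5)
  n^2 - n - 56 = (n - 8)(n + 7)
Common monic factor: n - 8


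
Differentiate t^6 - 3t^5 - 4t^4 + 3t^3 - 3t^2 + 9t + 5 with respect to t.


Apply the power rule term by term:
  d/dt(t^6) = 6t^5
  d/dt(-3t^5) = -15t^4
  d/dt(-4t^4) = -16t^3
  d/dt(3t^3) = 9t^2
  d/dt(-3t^2) = -6t
  d/dt(9t) = 9
  d/dt(5) = 0
p'(t) = 6t^5 - 15t^4 - 16t^3 + 9t^2 - 6t + 9


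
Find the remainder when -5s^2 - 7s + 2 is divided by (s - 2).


By the Remainder Theorem, the remainder equals p(2):
  -5*(2)^2 = -20
  -7*(2)^1 = -14
  constant: 2
Sum: -20 - 14 + 2 = -32


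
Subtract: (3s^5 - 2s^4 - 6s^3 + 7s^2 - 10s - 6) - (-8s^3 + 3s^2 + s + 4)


Distribute the minus sign:
  (3s^5 - 2s^4 - 6s^3 + 7s^2 - 10s - 6)
- (-8s^3 + 3s^2 + s + 4)
Negate second polynomial: 8s^3 - 3s^2 - s - 4
Add: 3s^5 - 2s^4 + 2s^3 + 4s^2 - 11s - 10


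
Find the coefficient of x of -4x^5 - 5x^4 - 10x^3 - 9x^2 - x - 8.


Read off the coefficient of x: -1


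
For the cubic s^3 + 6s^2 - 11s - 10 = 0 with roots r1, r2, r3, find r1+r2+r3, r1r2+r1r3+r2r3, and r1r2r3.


Monic cubic s^3+bs^2+cs+d=0: sum=-b, pairwise sum=c, product=-d.
b=6, c=-11, d=-10
r1+r2+r3 = -6
r1r2+r1r3+r2r3 = -11
r1r2r3 = 10


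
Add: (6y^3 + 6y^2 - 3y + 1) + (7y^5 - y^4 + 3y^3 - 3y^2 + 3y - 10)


Align terms by degree and add:
  6y^3 + 6y^2 - 3y + 1
+ 7y^5 - y^4 + 3y^3 - 3y^2 + 3y - 10
= 7y^5 - y^4 + 9y^3 + 3y^2 - 9


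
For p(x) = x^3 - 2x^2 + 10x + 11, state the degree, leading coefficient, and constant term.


Highest power of x is 3, with coefficient 1. Constant term is 11.
Degree = 3, leading coefficient = 1, constant term = 11


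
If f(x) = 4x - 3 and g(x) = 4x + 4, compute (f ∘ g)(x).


Substitute g(x) into f:
f(g(x)) = 4*(4x + 4) + (-3)
Expand and combine: 16x + 13


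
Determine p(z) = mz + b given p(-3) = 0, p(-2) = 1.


p(z) = mz + b. Using p(-3)=0, p(-2)=1:
m = (0 - 1)/(-3 + 2) = -1/-1 = 1
b = 0 - m*(-3) = 0 + 3 = 3
p(z) = z + 3


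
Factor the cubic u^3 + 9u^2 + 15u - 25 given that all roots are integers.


Try integer roots (divisors of -25). u=-5: p(-5)=0.
Divide out (u + 5): quotient is u^2 + 4u - 5.
Factor the quadratic: (u - 1)(u + 5)
Result: (u + 5)(u - 1)(u + 5)


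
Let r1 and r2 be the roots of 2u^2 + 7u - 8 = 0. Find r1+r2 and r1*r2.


For au^2+bu+c=0: sum = -b/a, product = c/a.
a=2, b=7, c=-8
Sum = -(7)/2 = -7/2
Product = (-8)/2 = -4


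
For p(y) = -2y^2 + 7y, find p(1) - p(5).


p(1) = 5
p(5) = -15
p(1) - p(5) = 5 + 15 = 20


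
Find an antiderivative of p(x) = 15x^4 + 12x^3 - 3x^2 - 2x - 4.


Reverse power rule on each term:
  ∫ 15x^4 dx = 3x^5
  ∫ 12x^3 dx = 3x^4
  ∫ -3x^2 dx = -x^3
  ∫ -2x dx = -x^2
  ∫ -4 dx = -4x
F(x) = 3x^5 + 3x^4 - x^3 - x^2 - 4x + C


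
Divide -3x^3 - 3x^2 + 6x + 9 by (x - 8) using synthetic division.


Synthetic division with c = 8. Coefficients: -3, -3, 6, 9
Bring down -3.
  -3 * 8 = -24; -24 - 3 = -27
  -27 * 8 = -216; -216 + 6 = -210
  -210 * 8 = -1680; -1680 + 9 = -1671
Quotient: -3x^2 - 27x - 210, Remainder: -1671


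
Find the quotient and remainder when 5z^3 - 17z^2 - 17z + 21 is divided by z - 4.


(5z^3 - 17z^2 - 17z + 21) / (z - 4)
Step 1: 5z^2 * (z - 4) = 5z^3 - 20z^2; subtract.
Step 2: 3z * (z - 4) = 3z^2 - 12z; subtract.
Step 3: -5 * (z - 4) = -5z + 20; subtract.
Quotient: 5z^2 + 3z - 5, Remainder: 1


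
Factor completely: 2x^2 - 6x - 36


Roots satisfy r1 + r2 = -b/a = 3 and r1*r2 = c/a = -18.
So r1 = 6, r2 = -3.
2x^2 - 6x - 36 = 2(x - r1)(x - r2) = 2(x - 6)(x + 3)


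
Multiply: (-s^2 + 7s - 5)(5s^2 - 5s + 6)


Distribute each term of the first polynomial:
  (-s^2)(5s^2 - 5s + 6) = -5s^4 + 5s^3 - 6s^2
  (7s)(5s^2 - 5s + 6) = 35s^3 - 35s^2 + 42s
  (-5)(5s^2 - 5s + 6) = -25s^2 + 25s - 30
Sum: -5s^4 + 40s^3 - 66s^2 + 67s - 30


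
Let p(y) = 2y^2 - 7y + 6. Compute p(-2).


Using direct substitution:
  2 * (-2)^2 = 8
  -7 * (-2)^1 = 14
  constant: 6
Sum = 8 + 14 + 6 = 28


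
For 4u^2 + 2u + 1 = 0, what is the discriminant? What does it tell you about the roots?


D = b^2 - 4ac = (2)^2 - 4(4)(1) = 4 - 16 = -12
Since D < 0: two complex conjugate roots (no real roots)


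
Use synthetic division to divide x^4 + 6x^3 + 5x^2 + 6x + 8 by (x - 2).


Synthetic division with c = 2. Coefficients: 1, 6, 5, 6, 8
Bring down 1.
  1 * 2 = 2; 2 + 6 = 8
  8 * 2 = 16; 16 + 5 = 21
  21 * 2 = 42; 42 + 6 = 48
  48 * 2 = 96; 96 + 8 = 104
Quotient: x^3 + 8x^2 + 21x + 48, Remainder: 104
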